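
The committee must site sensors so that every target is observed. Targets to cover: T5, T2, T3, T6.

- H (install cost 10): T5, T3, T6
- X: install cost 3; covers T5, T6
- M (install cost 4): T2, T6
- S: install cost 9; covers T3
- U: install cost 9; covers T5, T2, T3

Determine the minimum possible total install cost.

12

The greedy cost-per-new-target heuristic would pick X, M, and S for 16, but a cheaper cover exists.
Choose X and U: together they cover T5, T2, T3, T6 — every target.
Total install cost: 3 + 9 = 12.
No cover costs less than 12.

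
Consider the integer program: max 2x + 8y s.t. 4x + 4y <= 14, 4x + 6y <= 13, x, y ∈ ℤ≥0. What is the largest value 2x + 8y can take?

(x,y)=(0,2): 4·0+4·2=8≤14, 4·0+6·2=12≤13, objective 16.
(x,y)=(1,1): 4·1+4·1=8≤14, 4·1+6·1=10≤13, objective 10.
(x,y)=(0,1): 4·0+4·1=4≤14, 4·0+6·1=6≤13, objective 8.
Maximum is 16 at (x,y)=(0,2).

16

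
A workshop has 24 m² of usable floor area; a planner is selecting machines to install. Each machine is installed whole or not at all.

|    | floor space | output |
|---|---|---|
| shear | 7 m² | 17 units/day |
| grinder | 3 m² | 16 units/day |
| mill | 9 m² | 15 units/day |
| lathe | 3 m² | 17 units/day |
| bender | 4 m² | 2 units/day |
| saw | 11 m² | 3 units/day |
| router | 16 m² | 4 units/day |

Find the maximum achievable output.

Allowing fractional choices, the relaxed optimum would be about 66.0, but machines are indivisible.
shear + grinder + mill + lathe: floor space 7 + 3 + 9 + 3 = 22 ≤ 24, output 17 + 16 + 15 + 17 = 65.
shear + grinder + lathe + saw: floor space 7 + 3 + 3 + 11 = 24 ≤ 24, output 17 + 16 + 17 + 3 = 53.
Best is shear, grinder, mill, and lathe with total output 65.

65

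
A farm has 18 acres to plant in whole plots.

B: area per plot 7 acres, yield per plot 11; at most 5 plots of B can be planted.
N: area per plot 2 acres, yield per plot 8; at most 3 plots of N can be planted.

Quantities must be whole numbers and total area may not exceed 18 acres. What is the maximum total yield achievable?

This is a bounded integer knapsack.
2×B and 2×N: area 18 ≤ 18, yield 2·11 + 2·8 = 38.
1×B and 3×N: area 13 ≤ 18, yield 1·11 + 3·8 = 35.
Best is 38.

38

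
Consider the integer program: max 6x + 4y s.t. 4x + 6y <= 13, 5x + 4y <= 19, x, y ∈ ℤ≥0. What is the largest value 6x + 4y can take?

18

(x,y)=(3,0): 4·3+6·0=12≤13, 5·3+4·0=15≤19, objective 18.
(x,y)=(2,0): 4·2+6·0=8≤13, 5·2+4·0=10≤19, objective 12.
No feasible integer point exceeds 18.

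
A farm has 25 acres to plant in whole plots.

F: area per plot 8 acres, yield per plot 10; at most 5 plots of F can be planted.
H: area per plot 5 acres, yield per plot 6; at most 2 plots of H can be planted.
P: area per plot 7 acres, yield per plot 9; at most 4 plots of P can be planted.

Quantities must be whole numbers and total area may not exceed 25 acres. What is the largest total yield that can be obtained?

P has the best ratio (9/7); taking only P gives at most 3×9 = 27 (stopped by the area limit).
Mixing does better — 1×F, 2×H, and 1×P: area 25 ≤ 25, yield 1·10 + 2·6 + 1·9 = 31.

31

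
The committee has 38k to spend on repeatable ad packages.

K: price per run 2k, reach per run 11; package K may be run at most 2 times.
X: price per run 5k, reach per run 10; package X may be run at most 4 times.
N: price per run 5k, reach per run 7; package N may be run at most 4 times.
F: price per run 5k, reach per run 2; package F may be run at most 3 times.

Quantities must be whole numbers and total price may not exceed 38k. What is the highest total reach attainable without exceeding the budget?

Take 2×K, 4×X, and 2×N: price 34 ≤ 38, reach 2·11 + 4·10 + 2·7 = 76.
K has the best ratio (11/2) and is taken to its limit of 2; remaining capacity is filled optimally with the others.

76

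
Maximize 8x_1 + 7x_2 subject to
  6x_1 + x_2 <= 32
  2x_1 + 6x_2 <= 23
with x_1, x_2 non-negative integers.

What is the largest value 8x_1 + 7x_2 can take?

54

The continuous relaxation peaks at (4.97, 2.18) with value 55.00; rounding to a feasible lattice point costs some objective.
(x_1,x_2)=(5,2): 6·5+1·2=32≤32, 2·5+6·2=22≤23, objective 54.
(x_1,x_2)=(5,1): 6·5+1·1=31≤32, 2·5+6·1=16≤23, objective 47.
(x_1,x_2)=(4,2): 6·4+1·2=26≤32, 2·4+6·2=20≤23, objective 46.
No feasible integer point exceeds 54.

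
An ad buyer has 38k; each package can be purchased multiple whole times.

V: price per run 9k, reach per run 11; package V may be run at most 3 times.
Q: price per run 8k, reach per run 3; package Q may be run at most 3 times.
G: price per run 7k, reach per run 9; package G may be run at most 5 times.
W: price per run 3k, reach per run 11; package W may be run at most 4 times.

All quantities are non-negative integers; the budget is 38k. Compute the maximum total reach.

75

Take 2×V, 1×G, and 4×W: price 37 ≤ 38, reach 2·11 + 1·9 + 4·11 = 75.
W has the best ratio (11/3) and is taken to its limit of 4; remaining capacity is filled optimally with the others.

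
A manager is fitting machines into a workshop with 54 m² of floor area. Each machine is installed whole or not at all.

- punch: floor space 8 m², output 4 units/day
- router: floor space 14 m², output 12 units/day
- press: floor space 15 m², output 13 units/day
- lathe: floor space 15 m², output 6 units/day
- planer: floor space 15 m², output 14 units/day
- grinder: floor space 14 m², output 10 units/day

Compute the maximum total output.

punch + router + planer + grinder: floor space 8 + 14 + 15 + 14 = 51 ≤ 54, output 4 + 12 + 14 + 10 = 40.
punch + press + planer + grinder: floor space 8 + 15 + 15 + 14 = 52 ≤ 54, output 4 + 13 + 14 + 10 = 41.
punch + router + press + planer: floor space 8 + 14 + 15 + 15 = 52 ≤ 54, output 4 + 12 + 13 + 14 = 43.
Best is punch, router, press, and planer with total output 43.

43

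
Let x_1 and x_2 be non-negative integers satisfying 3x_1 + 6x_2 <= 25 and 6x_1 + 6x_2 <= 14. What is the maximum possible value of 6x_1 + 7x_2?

(x_1,x_2)=(0,2) is feasible, giving 14.
(x_1,x_2)=(1,1) is feasible, giving 13.
(x_1,x_2)=(0,1) is feasible, giving 7.
Maximum is 14 at (x_1,x_2)=(0,2).

14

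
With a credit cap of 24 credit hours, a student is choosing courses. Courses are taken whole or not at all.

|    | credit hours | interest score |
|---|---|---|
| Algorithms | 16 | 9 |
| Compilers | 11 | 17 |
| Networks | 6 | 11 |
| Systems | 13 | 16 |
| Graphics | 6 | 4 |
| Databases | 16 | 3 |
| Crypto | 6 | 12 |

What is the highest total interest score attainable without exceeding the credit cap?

40

Treat it as a binary knapsack problem.
Compilers + Systems: credit hours 11 + 13 = 24 ≤ 24, interest score 17 + 16 = 33.
Compilers + Networks + Crypto: credit hours 11 + 6 + 6 = 23 ≤ 24, interest score 17 + 11 + 12 = 40.
Compilers + Graphics + Crypto: credit hours 11 + 6 + 6 = 23 ≤ 24, interest score 17 + 4 + 12 = 33.
Best is Compilers, Networks, and Crypto with total interest score 40.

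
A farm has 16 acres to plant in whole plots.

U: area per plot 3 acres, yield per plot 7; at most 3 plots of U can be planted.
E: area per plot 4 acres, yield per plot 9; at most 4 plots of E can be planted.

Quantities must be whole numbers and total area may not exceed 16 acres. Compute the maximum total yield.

Take 4×E: area 16 ≤ 16, yield 4·9 = 36.
No other integer combination yields more.

36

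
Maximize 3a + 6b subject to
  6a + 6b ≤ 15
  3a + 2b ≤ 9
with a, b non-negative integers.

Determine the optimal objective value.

12

Relaxing integrality, the LP optimum is 15.00 at (a,b) = (0, 2.5), which is not an integer point.
(a,b)=(0,2): 6·0+6·2=12≤15, 3·0+2·2=4≤9, objective 12.
(a,b)=(1,1): 6·1+6·1=12≤15, 3·1+2·1=5≤9, objective 9.
(a,b)=(0,1): 6·0+6·1=6≤15, 3·0+2·1=2≤9, objective 6.
No feasible integer point exceeds 12.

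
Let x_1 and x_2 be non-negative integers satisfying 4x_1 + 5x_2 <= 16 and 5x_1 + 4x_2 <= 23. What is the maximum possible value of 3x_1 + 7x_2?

Relaxing integrality, the LP optimum is 22.40 at (x_1,x_2) = (0, 3.2), which is not an integer point.
(x_1,x_2)=(0,3): 4·0+5·3=15≤16, 5·0+4·3=12≤23, objective 21.
(x_1,x_2)=(1,2): 4·1+5·2=14≤16, 5·1+4·2=13≤23, objective 17.
(x_1,x_2)=(0,2): 4·0+5·2=10≤16, 5·0+4·2=8≤23, objective 14.
Maximum is 21 at (x_1,x_2)=(0,3).

21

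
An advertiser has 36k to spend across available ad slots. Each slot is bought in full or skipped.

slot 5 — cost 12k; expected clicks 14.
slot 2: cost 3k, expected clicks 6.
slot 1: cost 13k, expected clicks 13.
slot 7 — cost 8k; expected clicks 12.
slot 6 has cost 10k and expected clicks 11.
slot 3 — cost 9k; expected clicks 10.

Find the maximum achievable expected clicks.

This is a 0-1 knapsack instance.
slot 5 + slot 2 + slot 7 + slot 3: cost 12 + 3 + 8 + 9 = 32 ≤ 36, expected clicks 14 + 6 + 12 + 10 = 42.
slot 5 + slot 2 + slot 7 + slot 6: cost 12 + 3 + 8 + 10 = 33 ≤ 36, expected clicks 14 + 6 + 12 + 11 = 43.
slot 5 + slot 2 + slot 1 + slot 7: cost 12 + 3 + 13 + 8 = 36 ≤ 36, expected clicks 14 + 6 + 13 + 12 = 45.
Best is slot 5, slot 2, slot 1, and slot 7 with total expected clicks 45.

45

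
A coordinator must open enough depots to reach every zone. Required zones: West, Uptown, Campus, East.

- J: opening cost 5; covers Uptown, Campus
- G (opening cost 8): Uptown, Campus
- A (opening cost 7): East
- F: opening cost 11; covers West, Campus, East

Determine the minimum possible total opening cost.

16

Choose J and F: together they cover West, Uptown, Campus, East — every zone.
Total opening cost: 5 + 11 = 16.
No cover costs less than 16.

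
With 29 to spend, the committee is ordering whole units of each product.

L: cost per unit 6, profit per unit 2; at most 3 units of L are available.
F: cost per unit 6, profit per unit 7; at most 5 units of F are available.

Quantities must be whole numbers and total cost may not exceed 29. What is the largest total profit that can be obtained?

F has the best ratio (7/6); taking only F gives at most 4×7 = 28 (stopped by the cost limit).
Optimal: 4×F: cost 24 ≤ 29, profit 4·7 = 28.

28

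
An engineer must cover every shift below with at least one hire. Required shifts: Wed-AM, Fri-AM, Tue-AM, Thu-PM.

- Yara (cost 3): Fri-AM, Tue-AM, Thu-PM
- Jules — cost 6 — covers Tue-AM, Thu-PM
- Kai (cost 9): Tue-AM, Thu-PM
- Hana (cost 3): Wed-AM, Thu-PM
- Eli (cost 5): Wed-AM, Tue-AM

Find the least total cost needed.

6

Choose Yara and Hana: together they cover Wed-AM, Fri-AM, Tue-AM, Thu-PM — every shift.
Total cost: 3 + 3 = 6.
No cover costs less than 6.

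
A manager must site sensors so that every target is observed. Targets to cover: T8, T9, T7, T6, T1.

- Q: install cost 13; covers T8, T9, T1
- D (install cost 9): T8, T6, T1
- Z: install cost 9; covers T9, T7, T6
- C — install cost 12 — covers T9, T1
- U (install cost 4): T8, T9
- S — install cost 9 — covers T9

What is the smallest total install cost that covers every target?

The greedy cost-per-new-target heuristic would pick U, D, and Z for 22, but a cheaper cover exists.
Choose D and Z: together they cover T8, T9, T7, T6, T1 — every target.
Total install cost: 9 + 9 = 18.
No cover costs less than 18.

18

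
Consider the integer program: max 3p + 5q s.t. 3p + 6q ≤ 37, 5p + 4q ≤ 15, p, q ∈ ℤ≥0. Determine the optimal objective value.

The continuous relaxation peaks at (0, 3.75) with value 18.75; rounding to a feasible lattice point costs some objective.
(p,q)=(0,3): 3·0+6·3=18≤37, 5·0+4·3=12≤15, objective 15.
(p,q)=(1,2): 3·1+6·2=15≤37, 5·1+4·2=13≤15, objective 13.
(p,q)=(0,2): 3·0+6·2=12≤37, 5·0+4·2=8≤15, objective 10.
No feasible integer point exceeds 15.

15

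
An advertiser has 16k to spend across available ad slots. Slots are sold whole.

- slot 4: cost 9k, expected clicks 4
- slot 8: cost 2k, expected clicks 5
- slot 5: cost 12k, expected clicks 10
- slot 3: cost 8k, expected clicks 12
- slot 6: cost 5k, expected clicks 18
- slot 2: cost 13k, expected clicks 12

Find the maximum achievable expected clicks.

35

Treat it as a binary knapsack problem.
Allowing fractional choices, the relaxed optimum would be about 35.9, but ad slots are indivisible.
slot 8 + slot 3 + slot 6: cost 2 + 8 + 5 = 15 ≤ 16, expected clicks 5 + 12 + 18 = 35.
slot 3 + slot 6: cost 8 + 5 = 13 ≤ 16, expected clicks 12 + 18 = 30.
slot 4 + slot 8 + slot 6: cost 9 + 2 + 5 = 16 ≤ 16, expected clicks 4 + 5 + 18 = 27.
Best is slot 8, slot 3, and slot 6 with total expected clicks 35.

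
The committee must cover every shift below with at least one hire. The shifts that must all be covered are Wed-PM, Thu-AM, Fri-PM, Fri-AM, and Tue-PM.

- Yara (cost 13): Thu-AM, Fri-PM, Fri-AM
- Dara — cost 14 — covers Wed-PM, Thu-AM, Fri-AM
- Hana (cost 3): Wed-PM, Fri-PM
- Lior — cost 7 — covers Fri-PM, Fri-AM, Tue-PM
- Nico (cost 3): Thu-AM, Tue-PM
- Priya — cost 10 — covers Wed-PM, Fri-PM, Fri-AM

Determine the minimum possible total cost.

13

Choose Hana, Lior, and Nico: together they cover Wed-PM, Thu-AM, Fri-PM, Fri-AM, Tue-PM — every shift.
Total cost: 3 + 7 + 3 = 13.
No cover costs less than 13.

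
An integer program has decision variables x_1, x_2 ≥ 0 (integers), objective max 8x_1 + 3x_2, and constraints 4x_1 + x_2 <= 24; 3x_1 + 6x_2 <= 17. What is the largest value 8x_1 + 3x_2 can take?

Relaxing integrality, the LP optimum is 45.33 at (x_1,x_2) = (5.67, 0), which is not an integer point.
(x_1,x_2)=(5,0): 4·5+1·0=20≤24, 3·5+6·0=15≤17, objective 40.
(x_1,x_2)=(4,0): 4·4+1·0=16≤24, 3·4+6·0=12≤17, objective 32.
No feasible integer point exceeds 40.

40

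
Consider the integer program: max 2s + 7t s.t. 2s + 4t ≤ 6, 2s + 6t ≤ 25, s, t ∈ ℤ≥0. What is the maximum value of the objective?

9

The continuous relaxation peaks at (0, 1.5) with value 10.50; rounding to a feasible lattice point costs some objective.
(s,t)=(1,1): 2·1+4·1=6≤6, 2·1+6·1=8≤25, objective 9.
(s,t)=(0,1): 2·0+4·1=4≤6, 2·0+6·1=6≤25, objective 7.
(s,t)=(2,0): 2·2+4·0=4≤6, 2·2+6·0=4≤25, objective 4.
Maximum is 9 at (s,t)=(1,1).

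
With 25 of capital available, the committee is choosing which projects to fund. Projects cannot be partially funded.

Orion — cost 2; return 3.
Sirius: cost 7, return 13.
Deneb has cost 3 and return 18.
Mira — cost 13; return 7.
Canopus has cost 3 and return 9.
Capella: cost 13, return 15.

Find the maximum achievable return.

49

Allowing fractional choices, the relaxed optimum would be about 54.5, but projects are indivisible.
Orion + Deneb + Canopus + Capella: cost 2 + 3 + 3 + 13 = 21 ≤ 25, return 3 + 18 + 9 + 15 = 45.
Sirius + Deneb + Capella: cost 7 + 3 + 13 = 23 ≤ 25, return 13 + 18 + 15 = 46.
Orion + Sirius + Deneb + Capella: cost 2 + 7 + 3 + 13 = 25 ≤ 25, return 3 + 13 + 18 + 15 = 49.
Best is Orion, Sirius, Deneb, and Capella with total return 49.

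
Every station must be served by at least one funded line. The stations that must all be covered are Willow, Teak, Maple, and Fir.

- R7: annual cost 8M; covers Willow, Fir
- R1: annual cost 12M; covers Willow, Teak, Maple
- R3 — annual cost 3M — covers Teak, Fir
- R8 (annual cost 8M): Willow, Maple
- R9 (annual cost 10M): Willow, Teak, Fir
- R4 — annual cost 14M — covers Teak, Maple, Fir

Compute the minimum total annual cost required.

11

Choose R3 and R8: together they cover Willow, Teak, Maple, Fir — every station.
Total annual cost: 3 + 8 = 11.
No cover costs less than 11.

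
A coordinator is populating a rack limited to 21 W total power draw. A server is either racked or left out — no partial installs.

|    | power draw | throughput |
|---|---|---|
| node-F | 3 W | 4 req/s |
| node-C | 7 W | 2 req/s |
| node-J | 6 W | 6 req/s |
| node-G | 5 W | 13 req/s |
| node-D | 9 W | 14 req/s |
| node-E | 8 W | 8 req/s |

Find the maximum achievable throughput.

33

This is a 0-1 knapsack instance.
Take node-J, node-G, and node-D: power draw 6 + 5 + 9 = 20 ≤ 21, throughput 6 + 13 + 14 = 33.
No other feasible combination does better.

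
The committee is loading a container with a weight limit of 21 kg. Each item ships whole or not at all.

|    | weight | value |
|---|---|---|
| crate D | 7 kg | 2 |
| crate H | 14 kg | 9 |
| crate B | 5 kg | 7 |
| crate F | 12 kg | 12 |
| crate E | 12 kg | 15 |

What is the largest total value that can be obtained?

This is a 0-1 knapsack instance.
Allowing fractional choices, the relaxed optimum would be about 26.0, but items are indivisible.
crate B + crate F: weight 5 + 12 = 17 ≤ 21, value 7 + 12 = 19.
crate B + crate E: weight 5 + 12 = 17 ≤ 21, value 7 + 15 = 22.
Best is crate B and crate E with total value 22.

22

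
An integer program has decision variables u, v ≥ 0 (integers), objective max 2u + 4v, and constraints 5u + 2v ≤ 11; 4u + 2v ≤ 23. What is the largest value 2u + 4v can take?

Relaxing integrality, the LP optimum is 22.00 at (u,v) = (0, 5.5), which is not an integer point.
(u,v)=(0,5): 5·0+2·5=10≤11, 4·0+2·5=10≤23, objective 20.
(u,v)=(0,4): 5·0+2·4=8≤11, 4·0+2·4=8≤23, objective 16.
The best lattice point is (0,5), giving 20.

20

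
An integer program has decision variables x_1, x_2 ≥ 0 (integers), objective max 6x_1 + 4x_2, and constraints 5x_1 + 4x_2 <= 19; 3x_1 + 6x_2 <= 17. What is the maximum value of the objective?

22

(x_1,x_2)=(3,1) is feasible, giving 22.
(x_1,x_2)=(3,0) is feasible, giving 18.
(x_1,x_2)=(2,1) is feasible, giving 16.
No feasible integer point exceeds 22.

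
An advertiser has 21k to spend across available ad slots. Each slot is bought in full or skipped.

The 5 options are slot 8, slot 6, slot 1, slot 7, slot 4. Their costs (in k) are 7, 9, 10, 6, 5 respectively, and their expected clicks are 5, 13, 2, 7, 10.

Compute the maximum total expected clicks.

30

Treat it as a binary knapsack problem.
slot 6 + slot 4: cost 9 + 5 = 14 ≤ 21, expected clicks 13 + 10 = 23.
slot 6 + slot 7 + slot 4: cost 9 + 6 + 5 = 20 ≤ 21, expected clicks 13 + 7 + 10 = 30.
slot 8 + slot 6 + slot 4: cost 7 + 9 + 5 = 21 ≤ 21, expected clicks 5 + 13 + 10 = 28.
Best is slot 6, slot 7, and slot 4 with total expected clicks 30.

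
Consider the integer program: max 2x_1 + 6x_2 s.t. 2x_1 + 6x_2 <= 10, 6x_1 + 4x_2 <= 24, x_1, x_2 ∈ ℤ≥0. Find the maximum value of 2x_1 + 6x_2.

(x_1,x_2)=(2,1) is feasible, giving 10.
(x_1,x_2)=(1,1) is feasible, giving 8.
The best lattice point is (2,1), giving 10.

10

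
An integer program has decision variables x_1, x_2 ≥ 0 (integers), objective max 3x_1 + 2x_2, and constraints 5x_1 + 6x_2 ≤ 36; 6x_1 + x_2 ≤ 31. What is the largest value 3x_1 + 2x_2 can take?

Relaxing integrality, the LP optimum is 18.45 at (x_1,x_2) = (4.84, 1.97), which is not an integer point.
(x_1,x_2)=(5,1): 5·5+6·1=31≤36, 6·5+1·1=31≤31, objective 17.
(x_1,x_2)=(4,2): 5·4+6·2=32≤36, 6·4+1·2=26≤31, objective 16.
(x_1,x_2)=(5,0): 5·5+6·0=25≤36, 6·5+1·0=30≤31, objective 15.
The best lattice point is (5,1), giving 17.

17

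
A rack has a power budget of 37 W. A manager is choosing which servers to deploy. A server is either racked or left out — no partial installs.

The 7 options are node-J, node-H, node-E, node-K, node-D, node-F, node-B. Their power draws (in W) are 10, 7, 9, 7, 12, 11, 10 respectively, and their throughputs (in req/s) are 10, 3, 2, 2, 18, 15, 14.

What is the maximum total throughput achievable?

Treat it as a binary knapsack problem.
Allowing fractional choices, the relaxed optimum would be about 51.0, but servers are indivisible.
node-D + node-F + node-B: power draw 12 + 11 + 10 = 33 ≤ 37, throughput 18 + 15 + 14 = 47.
node-J + node-D + node-F: power draw 10 + 12 + 11 = 33 ≤ 37, throughput 10 + 18 + 15 = 43.
Best is node-D, node-F, and node-B with total throughput 47.

47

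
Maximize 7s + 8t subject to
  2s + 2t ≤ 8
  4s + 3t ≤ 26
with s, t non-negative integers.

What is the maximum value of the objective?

(s,t)=(0,4) is feasible, giving 32.
(s,t)=(1,3) is feasible, giving 31.
The best lattice point is (0,4), giving 32.

32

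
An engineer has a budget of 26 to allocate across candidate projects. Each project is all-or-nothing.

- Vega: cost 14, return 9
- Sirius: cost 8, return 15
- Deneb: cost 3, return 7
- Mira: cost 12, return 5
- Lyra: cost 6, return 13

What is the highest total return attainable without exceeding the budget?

Sirius + Deneb + Lyra: cost 8 + 3 + 6 = 17 ≤ 26, return 15 + 7 + 13 = 35.
Sirius + Mira + Lyra: cost 8 + 12 + 6 = 26 ≤ 26, return 15 + 5 + 13 = 33.
Best is Sirius, Deneb, and Lyra with total return 35.

35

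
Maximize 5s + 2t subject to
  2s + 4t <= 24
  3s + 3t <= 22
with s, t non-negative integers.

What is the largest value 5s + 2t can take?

The continuous relaxation peaks at (7.33, 0) with value 36.67; rounding to a feasible lattice point costs some objective.
(s,t)=(7,0): 2·7+4·0=14≤24, 3·7+3·0=21≤22, objective 35.
(s,t)=(6,1): 2·6+4·1=16≤24, 3·6+3·1=21≤22, objective 32.
(s,t)=(6,0): 2·6+4·0=12≤24, 3·6+3·0=18≤22, objective 30.
Maximum is 35 at (s,t)=(7,0).

35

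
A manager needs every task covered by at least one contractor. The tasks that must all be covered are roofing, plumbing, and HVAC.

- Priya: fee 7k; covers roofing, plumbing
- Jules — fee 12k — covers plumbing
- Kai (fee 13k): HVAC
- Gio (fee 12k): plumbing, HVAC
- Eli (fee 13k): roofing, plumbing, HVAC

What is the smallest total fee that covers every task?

13

Eli alone covers roofing, plumbing, HVAC — every task.
Total fee: 13.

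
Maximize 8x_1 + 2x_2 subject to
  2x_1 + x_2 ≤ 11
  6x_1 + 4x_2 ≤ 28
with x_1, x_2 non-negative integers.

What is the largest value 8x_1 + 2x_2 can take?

34

(x_1,x_2)=(4,1) is feasible, giving 34.
(x_1,x_2)=(4,0) is feasible, giving 32.
(x_1,x_2)=(3,2) is feasible, giving 28.
Maximum is 34 at (x_1,x_2)=(4,1).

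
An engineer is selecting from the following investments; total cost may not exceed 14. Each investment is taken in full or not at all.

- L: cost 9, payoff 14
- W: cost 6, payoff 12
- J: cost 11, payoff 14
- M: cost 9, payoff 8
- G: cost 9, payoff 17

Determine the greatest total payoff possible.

Allowing fractional choices, the relaxed optimum would be about 27.1, but investments are indivisible.
G: cost 9 ≤ 14, payoff 17.
L: cost 9 ≤ 14, payoff 14.
J: cost 11 ≤ 14, payoff 14.
Best is G with total payoff 17.

17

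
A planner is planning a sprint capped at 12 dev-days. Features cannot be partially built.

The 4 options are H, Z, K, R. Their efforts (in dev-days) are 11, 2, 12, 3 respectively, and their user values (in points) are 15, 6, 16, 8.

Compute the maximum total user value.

16

Allowing fractional choices, the relaxed optimum would be about 23.5, but features are indivisible.
K: effort 12 ≤ 12, user value 16.
H: effort 11 ≤ 12, user value 15.
Z + R: effort 2 + 3 = 5 ≤ 12, user value 6 + 8 = 14.
Best is K with total user value 16.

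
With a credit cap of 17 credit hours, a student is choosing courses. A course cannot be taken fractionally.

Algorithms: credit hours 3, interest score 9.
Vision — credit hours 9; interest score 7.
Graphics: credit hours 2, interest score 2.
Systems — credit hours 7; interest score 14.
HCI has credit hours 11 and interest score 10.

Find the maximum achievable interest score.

This is a 0-1 knapsack instance.
Allowing fractional choices, the relaxed optimum would be about 29.5, but courses are indivisible.
Algorithms + Graphics + Systems: credit hours 3 + 2 + 7 = 12 ≤ 17, interest score 9 + 2 + 14 = 25.
Algorithms + Systems: credit hours 3 + 7 = 10 ≤ 17, interest score 9 + 14 = 23.
Best is Algorithms, Graphics, and Systems with total interest score 25.

25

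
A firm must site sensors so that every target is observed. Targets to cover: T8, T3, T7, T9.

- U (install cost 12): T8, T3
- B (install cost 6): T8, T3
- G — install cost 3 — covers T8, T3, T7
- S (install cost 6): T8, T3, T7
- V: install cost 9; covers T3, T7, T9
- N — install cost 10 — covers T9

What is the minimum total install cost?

This is a weighted set-cover instance.
Choose G and V: together they cover T8, T3, T7, T9 — every target.
Total install cost: 3 + 9 = 12.
No cover costs less than 12.

12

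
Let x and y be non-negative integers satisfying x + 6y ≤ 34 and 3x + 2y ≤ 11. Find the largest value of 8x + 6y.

Relaxing integrality, the LP optimum is 33.00 at (x,y) = (0, 5.5), which is not an integer point.
(x,y)=(1,4) is feasible, giving 32.
(x,y)=(0,5) is feasible, giving 30.
(x,y)=(1,3) is feasible, giving 26.
No feasible integer point exceeds 32.

32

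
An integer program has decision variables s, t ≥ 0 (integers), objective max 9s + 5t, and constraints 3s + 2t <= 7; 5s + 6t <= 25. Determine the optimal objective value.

19

(s,t)=(1,2): 3·1+2·2=7≤7, 5·1+6·2=17≤25, objective 19.
(s,t)=(2,0): 3·2+2·0=6≤7, 5·2+6·0=10≤25, objective 18.
Maximum is 19 at (s,t)=(1,2).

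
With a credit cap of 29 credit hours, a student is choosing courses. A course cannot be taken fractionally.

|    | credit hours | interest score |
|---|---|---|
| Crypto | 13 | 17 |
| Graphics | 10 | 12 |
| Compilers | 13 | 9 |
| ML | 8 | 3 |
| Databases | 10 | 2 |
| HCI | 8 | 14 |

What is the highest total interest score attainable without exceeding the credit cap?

34

This is an integer program with binary decision variables.
Allowing fractional choices, the relaxed optimum would be about 40.6, but courses are indivisible.
Crypto + HCI: credit hours 13 + 8 = 21 ≤ 29, interest score 17 + 14 = 31.
Crypto + ML + HCI: credit hours 13 + 8 + 8 = 29 ≤ 29, interest score 17 + 3 + 14 = 34.
Crypto + Graphics: credit hours 13 + 10 = 23 ≤ 29, interest score 17 + 12 = 29.
Best is Crypto, ML, and HCI with total interest score 34.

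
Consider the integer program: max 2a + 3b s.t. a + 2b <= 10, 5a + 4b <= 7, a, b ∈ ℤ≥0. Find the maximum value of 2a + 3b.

Relaxing integrality, the LP optimum is 5.25 at (a,b) = (0, 1.75), which is not an integer point.
(a,b)=(0,1): 1·0+2·1=2≤10, 5·0+4·1=4≤7, objective 3.
(a,b)=(1,0): 1·1+2·0=1≤10, 5·1+4·0=5≤7, objective 2.
(a,b)=(0,0): 1·0+2·0=0≤10, 5·0+4·0=0≤7, objective 0.
No feasible integer point exceeds 3.

3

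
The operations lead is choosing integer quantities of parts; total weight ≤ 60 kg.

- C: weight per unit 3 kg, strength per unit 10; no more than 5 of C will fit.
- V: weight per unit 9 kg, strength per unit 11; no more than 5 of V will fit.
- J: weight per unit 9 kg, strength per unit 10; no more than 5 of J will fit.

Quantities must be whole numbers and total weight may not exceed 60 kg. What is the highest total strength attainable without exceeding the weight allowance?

This is a bounded integer knapsack.
5×C and 5×V: weight 60 ≤ 60, strength 5·10 + 5·11 = 105.
5×C, 4×V, and 1×J: weight 60 ≤ 60, strength 5·10 + 4·11 + 1·10 = 104.
Best is 105.

105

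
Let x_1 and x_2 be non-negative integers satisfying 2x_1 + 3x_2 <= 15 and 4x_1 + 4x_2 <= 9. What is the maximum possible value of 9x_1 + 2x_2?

18

(x_1,x_2)=(2,0): 2·2+3·0=4≤15, 4·2+4·0=8≤9, objective 18.
(x_1,x_2)=(1,1): 2·1+3·1=5≤15, 4·1+4·1=8≤9, objective 11.
(x_1,x_2)=(1,0): 2·1+3·0=2≤15, 4·1+4·0=4≤9, objective 9.
Maximum is 18 at (x_1,x_2)=(2,0).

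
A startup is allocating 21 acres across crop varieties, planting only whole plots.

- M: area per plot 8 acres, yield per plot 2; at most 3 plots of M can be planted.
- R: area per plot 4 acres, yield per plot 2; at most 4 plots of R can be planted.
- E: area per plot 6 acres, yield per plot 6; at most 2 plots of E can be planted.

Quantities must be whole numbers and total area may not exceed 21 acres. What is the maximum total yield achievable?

16

Take 2×R and 2×E: area 20 ≤ 21, yield 2·2 + 2·6 = 16.
E has the best ratio (6/6) and is taken to its limit of 2; remaining capacity is filled optimally with the others.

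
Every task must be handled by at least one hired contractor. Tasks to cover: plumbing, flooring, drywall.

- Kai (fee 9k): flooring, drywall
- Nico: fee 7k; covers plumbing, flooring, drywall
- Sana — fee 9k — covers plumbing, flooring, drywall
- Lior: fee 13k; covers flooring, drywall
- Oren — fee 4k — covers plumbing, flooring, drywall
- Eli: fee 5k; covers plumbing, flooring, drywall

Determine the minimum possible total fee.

4

Oren alone covers plumbing, flooring, drywall — every task.
Total fee: 4.
No cover costs less than 4.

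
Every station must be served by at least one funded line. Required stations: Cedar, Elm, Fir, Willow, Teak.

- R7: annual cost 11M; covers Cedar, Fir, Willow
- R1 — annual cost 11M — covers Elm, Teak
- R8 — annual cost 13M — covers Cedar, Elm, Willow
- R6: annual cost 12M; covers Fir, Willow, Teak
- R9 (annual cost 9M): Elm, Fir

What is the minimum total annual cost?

Choose R7 and R1: together they cover Cedar, Elm, Fir, Willow, Teak — every station.
Total annual cost: 11 + 11 = 22.
No cover costs less than 22.

22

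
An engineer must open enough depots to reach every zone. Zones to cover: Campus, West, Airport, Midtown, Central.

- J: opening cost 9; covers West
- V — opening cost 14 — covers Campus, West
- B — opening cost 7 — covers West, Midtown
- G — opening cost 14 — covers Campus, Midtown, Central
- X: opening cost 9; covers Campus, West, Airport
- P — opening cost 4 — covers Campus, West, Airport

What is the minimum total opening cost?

18

This is a weighted set-cover instance.
The greedy cost-per-new-zone heuristic would pick P, B, and G for 25, but a cheaper cover exists.
Choose G and P: together they cover Campus, West, Airport, Midtown, Central — every zone.
Total opening cost: 14 + 4 = 18.
No cover costs less than 18.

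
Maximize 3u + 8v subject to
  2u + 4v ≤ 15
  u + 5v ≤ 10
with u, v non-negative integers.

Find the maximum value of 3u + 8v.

The continuous relaxation peaks at (5.83, 0.833) with value 24.17; rounding to a feasible lattice point costs some objective.
(u,v)=(5,1): 2·5+4·1=14≤15, 1·5+5·1=10≤10, objective 23.
(u,v)=(4,1): 2·4+4·1=12≤15, 1·4+5·1=9≤10, objective 20.
(u,v)=(6,0): 2·6+4·0=12≤15, 1·6+5·0=6≤10, objective 18.
(u,v)=(5,0): 2·5+4·0=10≤15, 1·5+5·0=5≤10, objective 15.
Maximum is 23 at (u,v)=(5,1).

23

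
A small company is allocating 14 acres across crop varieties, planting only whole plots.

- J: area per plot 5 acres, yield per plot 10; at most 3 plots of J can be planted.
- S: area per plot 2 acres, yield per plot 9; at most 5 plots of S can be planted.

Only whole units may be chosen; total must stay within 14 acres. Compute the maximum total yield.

46

This is a bounded integer knapsack.
Take 1×J and 4×S: area 13 ≤ 14, yield 1·10 + 4·9 = 46.
No other integer combination yields more.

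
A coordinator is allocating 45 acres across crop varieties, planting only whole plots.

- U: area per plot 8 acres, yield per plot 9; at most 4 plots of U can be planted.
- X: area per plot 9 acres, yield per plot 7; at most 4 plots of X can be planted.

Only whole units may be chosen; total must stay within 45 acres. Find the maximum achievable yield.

43

This is a bounded integer knapsack.
Take 4×U and 1×X: area 41 ≤ 45, yield 4·9 + 1·7 = 43.
U has the best ratio (9/8) and is taken to its limit of 4; remaining capacity is filled optimally with the others.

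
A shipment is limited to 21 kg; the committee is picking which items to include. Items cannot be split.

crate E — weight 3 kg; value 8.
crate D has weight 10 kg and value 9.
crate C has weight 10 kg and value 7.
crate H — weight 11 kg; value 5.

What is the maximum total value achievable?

Take crate E and crate D: weight 3 + 10 = 13 ≤ 21, value 8 + 9 = 17.
No other feasible combination does better.

17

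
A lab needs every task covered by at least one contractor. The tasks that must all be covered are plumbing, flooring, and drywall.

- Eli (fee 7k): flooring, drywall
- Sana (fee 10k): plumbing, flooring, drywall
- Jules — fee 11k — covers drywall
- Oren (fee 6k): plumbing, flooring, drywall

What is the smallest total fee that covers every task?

6

Oren alone covers plumbing, flooring, drywall — every task.
Total fee: 6.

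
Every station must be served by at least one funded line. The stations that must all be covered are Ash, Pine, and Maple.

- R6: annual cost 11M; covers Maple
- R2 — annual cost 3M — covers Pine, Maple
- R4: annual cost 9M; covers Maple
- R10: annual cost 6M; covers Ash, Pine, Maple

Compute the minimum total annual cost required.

6

The greedy cost-per-new-station heuristic would pick R2 and R10 for 9, but a cheaper cover exists.
R10 alone covers Ash, Pine, Maple — every station.
Total annual cost: 6.
No cover costs less than 6.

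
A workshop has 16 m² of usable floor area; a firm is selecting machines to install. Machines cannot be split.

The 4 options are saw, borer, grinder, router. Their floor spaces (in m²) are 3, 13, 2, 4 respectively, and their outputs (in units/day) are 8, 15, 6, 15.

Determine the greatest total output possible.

29

saw + grinder + router: floor space 3 + 2 + 4 = 9 ≤ 16, output 8 + 6 + 15 = 29.
saw + router: floor space 3 + 4 = 7 ≤ 16, output 8 + 15 = 23.
Best is saw, grinder, and router with total output 29.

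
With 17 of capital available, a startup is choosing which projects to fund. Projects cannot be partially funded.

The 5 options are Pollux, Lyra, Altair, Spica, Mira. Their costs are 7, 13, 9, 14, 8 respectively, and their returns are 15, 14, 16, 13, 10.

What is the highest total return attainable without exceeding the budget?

Take Pollux and Altair: cost 7 + 9 = 16 ≤ 17, return 15 + 16 = 31.
No other feasible combination does better.

31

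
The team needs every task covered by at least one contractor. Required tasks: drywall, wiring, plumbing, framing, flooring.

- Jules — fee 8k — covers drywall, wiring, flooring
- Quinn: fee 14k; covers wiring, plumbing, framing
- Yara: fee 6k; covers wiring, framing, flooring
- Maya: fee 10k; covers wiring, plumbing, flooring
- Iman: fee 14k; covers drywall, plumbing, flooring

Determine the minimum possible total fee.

20

Choose Yara and Iman: together they cover drywall, wiring, plumbing, framing, flooring — every task.
Total fee: 6 + 14 = 20.
No cover costs less than 20.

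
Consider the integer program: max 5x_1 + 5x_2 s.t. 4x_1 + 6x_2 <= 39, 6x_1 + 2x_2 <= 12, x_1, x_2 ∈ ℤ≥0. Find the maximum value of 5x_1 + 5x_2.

30

(x_1,x_2)=(0,6) is feasible, giving 30.
(x_1,x_2)=(0,5) is feasible, giving 25.
Maximum is 30 at (x_1,x_2)=(0,6).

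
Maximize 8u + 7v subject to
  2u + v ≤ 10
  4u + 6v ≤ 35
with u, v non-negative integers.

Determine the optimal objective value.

46

The continuous relaxation peaks at (3.12, 3.75) with value 51.25; rounding to a feasible lattice point costs some objective.
(u,v)=(4,2): 2·4+1·2=10≤10, 4·4+6·2=28≤35, objective 46.
(u,v)=(3,3): 2·3+1·3=9≤10, 4·3+6·3=30≤35, objective 45.
(u,v)=(2,4): 2·2+1·4=8≤10, 4·2+6·4=32≤35, objective 44.
(u,v)=(4,1): 2·4+1·1=9≤10, 4·4+6·1=22≤35, objective 39.
Maximum is 46 at (u,v)=(4,2).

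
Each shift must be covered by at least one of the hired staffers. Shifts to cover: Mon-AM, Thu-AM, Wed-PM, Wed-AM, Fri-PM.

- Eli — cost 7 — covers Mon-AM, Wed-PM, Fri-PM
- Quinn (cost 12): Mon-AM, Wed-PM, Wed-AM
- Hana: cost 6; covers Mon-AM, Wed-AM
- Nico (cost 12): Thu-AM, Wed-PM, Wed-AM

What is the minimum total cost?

19

Choose Eli and Nico: together they cover Mon-AM, Thu-AM, Wed-PM, Wed-AM, Fri-PM — every shift.
Total cost: 7 + 12 = 19.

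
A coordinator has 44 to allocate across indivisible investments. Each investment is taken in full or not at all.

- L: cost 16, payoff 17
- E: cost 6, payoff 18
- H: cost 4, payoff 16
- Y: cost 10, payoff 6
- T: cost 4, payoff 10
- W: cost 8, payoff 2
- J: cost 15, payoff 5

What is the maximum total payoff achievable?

67

Treat it as a binary knapsack problem.
Allowing fractional choices, the relaxed optimum would be about 68.3, but investments are indivisible.
L + E + H + Y + T: cost 16 + 6 + 4 + 10 + 4 = 40 ≤ 44, payoff 17 + 18 + 16 + 6 + 10 = 67.
L + E + H + T + W: cost 16 + 6 + 4 + 4 + 8 = 38 ≤ 44, payoff 17 + 18 + 16 + 10 + 2 = 63.
L + E + H + T: cost 16 + 6 + 4 + 4 = 30 ≤ 44, payoff 17 + 18 + 16 + 10 = 61.
Best is L, E, H, Y, and T with total payoff 67.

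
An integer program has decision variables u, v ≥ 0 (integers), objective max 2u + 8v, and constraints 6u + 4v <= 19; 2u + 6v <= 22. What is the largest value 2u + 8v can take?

26

(u,v)=(1,3): 6·1+4·3=18≤19, 2·1+6·3=20≤22, objective 26.
(u,v)=(0,3): 6·0+4·3=12≤19, 2·0+6·3=18≤22, objective 24.
(u,v)=(1,2): 6·1+4·2=14≤19, 2·1+6·2=14≤22, objective 18.
The best lattice point is (1,3), giving 26.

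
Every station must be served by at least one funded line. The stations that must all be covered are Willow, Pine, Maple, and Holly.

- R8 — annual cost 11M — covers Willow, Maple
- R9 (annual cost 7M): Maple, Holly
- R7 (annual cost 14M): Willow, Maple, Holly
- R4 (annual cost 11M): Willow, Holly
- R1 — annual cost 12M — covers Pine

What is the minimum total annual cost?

The greedy cost-per-new-station heuristic would pick R9, R8, and R1 for 30, but a cheaper cover exists.
Choose R7 and R1: together they cover Willow, Pine, Maple, Holly — every station.
Total annual cost: 14 + 12 = 26.
No cover costs less than 26.

26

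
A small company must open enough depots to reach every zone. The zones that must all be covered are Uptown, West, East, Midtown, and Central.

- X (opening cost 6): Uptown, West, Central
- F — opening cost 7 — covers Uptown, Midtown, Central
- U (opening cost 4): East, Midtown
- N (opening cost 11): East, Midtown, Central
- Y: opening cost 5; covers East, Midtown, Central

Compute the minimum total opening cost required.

10

This is a weighted set-cover instance.
Choose X and U: together they cover Uptown, West, East, Midtown, Central — every zone.
Total opening cost: 6 + 4 = 10.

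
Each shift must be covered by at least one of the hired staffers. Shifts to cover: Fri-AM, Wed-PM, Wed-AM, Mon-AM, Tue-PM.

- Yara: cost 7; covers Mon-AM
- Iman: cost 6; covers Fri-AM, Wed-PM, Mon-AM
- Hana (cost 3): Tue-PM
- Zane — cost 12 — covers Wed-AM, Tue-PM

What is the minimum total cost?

This is a weighted set-cover instance.
The greedy cost-per-new-shift heuristic would pick Iman, Hana, and Zane for 21, but a cheaper cover exists.
Choose Iman and Zane: together they cover Fri-AM, Wed-PM, Wed-AM, Mon-AM, Tue-PM — every shift.
Total cost: 6 + 12 = 18.
No cover costs less than 18.

18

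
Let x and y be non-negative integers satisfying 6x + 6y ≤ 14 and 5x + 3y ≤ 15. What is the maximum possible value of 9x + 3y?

18

(x,y)=(2,0) is feasible, giving 18.
(x,y)=(1,1) is feasible, giving 12.
(x,y)=(1,0) is feasible, giving 9.
The best lattice point is (2,0), giving 18.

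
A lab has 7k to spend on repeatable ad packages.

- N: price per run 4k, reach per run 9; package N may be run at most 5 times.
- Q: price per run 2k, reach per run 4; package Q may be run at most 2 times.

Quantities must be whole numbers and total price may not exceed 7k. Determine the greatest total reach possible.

N has the best ratio (9/4); taking only N gives at most 1×9 = 9 (stopped by the price limit).
Mixing does better — 1×N and 1×Q: price 6 ≤ 7, reach 1·9 + 1·4 = 13.

13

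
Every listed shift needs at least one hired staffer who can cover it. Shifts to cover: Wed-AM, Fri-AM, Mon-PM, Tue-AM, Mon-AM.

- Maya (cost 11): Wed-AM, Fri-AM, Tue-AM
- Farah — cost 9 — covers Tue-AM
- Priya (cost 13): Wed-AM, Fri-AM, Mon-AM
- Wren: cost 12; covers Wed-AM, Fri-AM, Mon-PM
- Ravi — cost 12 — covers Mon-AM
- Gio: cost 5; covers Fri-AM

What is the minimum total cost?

33

The greedy cost-per-new-shift heuristic would pick Maya, Wren, and Ravi for 35, but a cheaper cover exists.
Choose Farah, Wren, and Ravi: together they cover Wed-AM, Fri-AM, Mon-PM, Tue-AM, Mon-AM — every shift.
Total cost: 9 + 12 + 12 = 33.
No cover costs less than 33.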